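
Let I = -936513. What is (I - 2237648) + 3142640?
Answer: -31521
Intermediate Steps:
(I - 2237648) + 3142640 = (-936513 - 2237648) + 3142640 = -3174161 + 3142640 = -31521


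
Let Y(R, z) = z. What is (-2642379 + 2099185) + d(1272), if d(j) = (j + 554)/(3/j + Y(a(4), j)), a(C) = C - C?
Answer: -292959502602/539329 ≈ -5.4319e+5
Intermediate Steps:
a(C) = 0
d(j) = (554 + j)/(j + 3/j) (d(j) = (j + 554)/(3/j + j) = (554 + j)/(j + 3/j))
(-2642379 + 2099185) + d(1272) = (-2642379 + 2099185) + 1272*(554 + 1272)/(3 + 1272**2) = -543194 + 1272*1826/(3 + 1617984) = -543194 + 1272*1826/1617987 = -543194 + 1272*(1/1617987)*1826 = -543194 + 774224/539329 = -292959502602/539329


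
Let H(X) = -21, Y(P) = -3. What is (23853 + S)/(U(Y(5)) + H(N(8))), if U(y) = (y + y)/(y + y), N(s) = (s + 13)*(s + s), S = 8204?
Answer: -32057/20 ≈ -1602.8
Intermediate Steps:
N(s) = 2*s*(13 + s) (N(s) = (13 + s)*(2*s) = 2*s*(13 + s))
U(y) = 1 (U(y) = (2*y)/((2*y)) = (2*y)*(1/(2*y)) = 1)
(23853 + S)/(U(Y(5)) + H(N(8))) = (23853 + 8204)/(1 - 21) = 32057/(-20) = 32057*(-1/20) = -32057/20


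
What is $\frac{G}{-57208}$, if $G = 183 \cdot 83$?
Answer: $- \frac{15189}{57208} \approx -0.2655$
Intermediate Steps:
$G = 15189$
$\frac{G}{-57208} = \frac{15189}{-57208} = 15189 \left(- \frac{1}{57208}\right) = - \frac{15189}{57208}$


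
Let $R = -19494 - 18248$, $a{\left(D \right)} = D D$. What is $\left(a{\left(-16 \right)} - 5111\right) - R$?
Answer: $32887$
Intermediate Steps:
$a{\left(D \right)} = D^{2}$
$R = -37742$ ($R = -19494 - 18248 = -37742$)
$\left(a{\left(-16 \right)} - 5111\right) - R = \left(\left(-16\right)^{2} - 5111\right) - -37742 = \left(256 - 5111\right) + 37742 = -4855 + 37742 = 32887$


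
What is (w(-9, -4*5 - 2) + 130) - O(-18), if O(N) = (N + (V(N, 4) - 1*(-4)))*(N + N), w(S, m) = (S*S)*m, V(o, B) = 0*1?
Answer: -2156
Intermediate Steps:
V(o, B) = 0
w(S, m) = m*S**2 (w(S, m) = S**2*m = m*S**2)
O(N) = 2*N*(4 + N) (O(N) = (N + (0 - 1*(-4)))*(N + N) = (N + (0 + 4))*(2*N) = (N + 4)*(2*N) = (4 + N)*(2*N) = 2*N*(4 + N))
(w(-9, -4*5 - 2) + 130) - O(-18) = ((-4*5 - 2)*(-9)**2 + 130) - 2*(-18)*(4 - 18) = ((-20 - 2)*81 + 130) - 2*(-18)*(-14) = (-22*81 + 130) - 1*504 = (-1782 + 130) - 504 = -1652 - 504 = -2156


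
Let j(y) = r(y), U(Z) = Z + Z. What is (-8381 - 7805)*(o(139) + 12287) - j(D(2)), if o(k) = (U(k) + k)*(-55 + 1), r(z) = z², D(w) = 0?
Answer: 165598966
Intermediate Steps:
U(Z) = 2*Z
j(y) = y²
o(k) = -162*k (o(k) = (2*k + k)*(-55 + 1) = (3*k)*(-54) = -162*k)
(-8381 - 7805)*(o(139) + 12287) - j(D(2)) = (-8381 - 7805)*(-162*139 + 12287) - 1*0² = -16186*(-22518 + 12287) - 1*0 = -16186*(-10231) + 0 = 165598966 + 0 = 165598966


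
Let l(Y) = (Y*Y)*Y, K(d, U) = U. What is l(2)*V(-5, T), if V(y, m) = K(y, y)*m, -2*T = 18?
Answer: 360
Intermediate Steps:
T = -9 (T = -½*18 = -9)
l(Y) = Y³ (l(Y) = Y²*Y = Y³)
V(y, m) = m*y (V(y, m) = y*m = m*y)
l(2)*V(-5, T) = 2³*(-9*(-5)) = 8*45 = 360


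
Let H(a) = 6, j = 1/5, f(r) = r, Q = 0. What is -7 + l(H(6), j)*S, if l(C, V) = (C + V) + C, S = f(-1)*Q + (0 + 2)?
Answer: 87/5 ≈ 17.400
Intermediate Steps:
j = 1/5 ≈ 0.20000
S = 2 (S = -1*0 + (0 + 2) = 0 + 2 = 2)
l(C, V) = V + 2*C
-7 + l(H(6), j)*S = -7 + (1/5 + 2*6)*2 = -7 + (1/5 + 12)*2 = -7 + (61/5)*2 = -7 + 122/5 = 87/5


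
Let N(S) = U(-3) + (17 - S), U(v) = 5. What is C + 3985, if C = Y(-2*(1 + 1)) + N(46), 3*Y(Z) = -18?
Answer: 3955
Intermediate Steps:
Y(Z) = -6 (Y(Z) = (⅓)*(-18) = -6)
N(S) = 22 - S (N(S) = 5 + (17 - S) = 22 - S)
C = -30 (C = -6 + (22 - 1*46) = -6 + (22 - 46) = -6 - 24 = -30)
C + 3985 = -30 + 3985 = 3955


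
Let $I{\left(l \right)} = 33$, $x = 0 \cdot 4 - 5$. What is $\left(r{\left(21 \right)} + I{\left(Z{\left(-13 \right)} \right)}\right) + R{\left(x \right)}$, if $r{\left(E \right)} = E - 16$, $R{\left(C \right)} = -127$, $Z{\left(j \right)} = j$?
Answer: $-89$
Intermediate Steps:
$x = -5$ ($x = 0 - 5 = -5$)
$r{\left(E \right)} = -16 + E$
$\left(r{\left(21 \right)} + I{\left(Z{\left(-13 \right)} \right)}\right) + R{\left(x \right)} = \left(\left(-16 + 21\right) + 33\right) - 127 = \left(5 + 33\right) - 127 = 38 - 127 = -89$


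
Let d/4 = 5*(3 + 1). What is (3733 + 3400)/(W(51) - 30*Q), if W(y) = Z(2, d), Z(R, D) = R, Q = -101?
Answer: 7133/3032 ≈ 2.3526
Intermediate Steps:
d = 80 (d = 4*(5*(3 + 1)) = 4*(5*4) = 4*20 = 80)
W(y) = 2
(3733 + 3400)/(W(51) - 30*Q) = (3733 + 3400)/(2 - 30*(-101)) = 7133/(2 + 3030) = 7133/3032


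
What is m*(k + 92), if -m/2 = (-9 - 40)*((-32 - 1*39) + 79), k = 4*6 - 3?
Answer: 88592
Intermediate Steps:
k = 21 (k = 24 - 3 = 21)
m = 784 (m = -2*(-9 - 40)*((-32 - 1*39) + 79) = -(-98)*((-32 - 39) + 79) = -(-98)*(-71 + 79) = -(-98)*8 = -2*(-392) = 784)
m*(k + 92) = 784*(21 + 92) = 784*113 = 88592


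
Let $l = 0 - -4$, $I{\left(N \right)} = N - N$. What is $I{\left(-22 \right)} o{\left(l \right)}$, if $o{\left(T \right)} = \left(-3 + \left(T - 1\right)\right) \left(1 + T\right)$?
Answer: $0$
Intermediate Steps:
$I{\left(N \right)} = 0$
$l = 4$ ($l = 0 + 4 = 4$)
$o{\left(T \right)} = \left(1 + T\right) \left(-4 + T\right)$ ($o{\left(T \right)} = \left(-3 + \left(T - 1\right)\right) \left(1 + T\right) = \left(-3 + \left(-1 + T\right)\right) \left(1 + T\right) = \left(-4 + T\right) \left(1 + T\right) = \left(1 + T\right) \left(-4 + T\right)$)
$I{\left(-22 \right)} o{\left(l \right)} = 0 \left(-4 + 4^{2} - 12\right) = 0 \left(-4 + 16 - 12\right) = 0 \cdot 0 = 0$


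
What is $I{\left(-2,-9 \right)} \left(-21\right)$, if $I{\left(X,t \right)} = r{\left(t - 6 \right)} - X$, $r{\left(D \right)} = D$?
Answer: $273$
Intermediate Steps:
$I{\left(X,t \right)} = -6 + t - X$ ($I{\left(X,t \right)} = \left(t - 6\right) - X = \left(-6 + t\right) - X = -6 + t - X$)
$I{\left(-2,-9 \right)} \left(-21\right) = \left(-6 - 9 - -2\right) \left(-21\right) = \left(-6 - 9 + 2\right) \left(-21\right) = \left(-13\right) \left(-21\right) = 273$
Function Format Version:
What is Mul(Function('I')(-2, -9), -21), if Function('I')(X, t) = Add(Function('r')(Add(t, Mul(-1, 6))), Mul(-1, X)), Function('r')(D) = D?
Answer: 273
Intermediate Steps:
Function('I')(X, t) = Add(-6, t, Mul(-1, X)) (Function('I')(X, t) = Add(Add(t, Mul(-1, 6)), Mul(-1, X)) = Add(Add(t, -6), Mul(-1, X)) = Add(Add(-6, t), Mul(-1, X)) = Add(-6, t, Mul(-1, X)))
Mul(Function('I')(-2, -9), -21) = Mul(Add(-6, -9, Mul(-1, -2)), -21) = Mul(Add(-6, -9, 2), -21) = Mul(-13, -21) = 273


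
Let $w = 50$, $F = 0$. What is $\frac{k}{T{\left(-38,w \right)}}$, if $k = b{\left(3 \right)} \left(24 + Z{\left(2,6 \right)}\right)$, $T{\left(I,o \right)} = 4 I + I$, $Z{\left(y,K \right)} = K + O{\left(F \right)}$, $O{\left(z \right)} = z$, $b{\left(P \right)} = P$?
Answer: $- \frac{9}{19} \approx -0.47368$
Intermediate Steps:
$Z{\left(y,K \right)} = K$ ($Z{\left(y,K \right)} = K + 0 = K$)
$T{\left(I,o \right)} = 5 I$
$k = 90$ ($k = 3 \left(24 + 6\right) = 3 \cdot 30 = 90$)
$\frac{k}{T{\left(-38,w \right)}} = \frac{90}{5 \left(-38\right)} = \frac{90}{-190} = 90 \left(- \frac{1}{190}\right) = - \frac{9}{19}$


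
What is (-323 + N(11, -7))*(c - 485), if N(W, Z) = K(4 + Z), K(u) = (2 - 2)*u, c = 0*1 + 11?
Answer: 153102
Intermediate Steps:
c = 11 (c = 0 + 11 = 11)
K(u) = 0 (K(u) = 0*u = 0)
N(W, Z) = 0
(-323 + N(11, -7))*(c - 485) = (-323 + 0)*(11 - 485) = -323*(-474) = 153102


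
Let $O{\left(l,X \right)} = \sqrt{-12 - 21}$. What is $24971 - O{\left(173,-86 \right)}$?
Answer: $24971 - i \sqrt{33} \approx 24971.0 - 5.7446 i$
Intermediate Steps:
$O{\left(l,X \right)} = i \sqrt{33}$ ($O{\left(l,X \right)} = \sqrt{-33} = i \sqrt{33}$)
$24971 - O{\left(173,-86 \right)} = 24971 - i \sqrt{33}$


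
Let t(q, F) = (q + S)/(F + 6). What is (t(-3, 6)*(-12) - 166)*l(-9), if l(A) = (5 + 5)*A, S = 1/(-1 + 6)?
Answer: 14688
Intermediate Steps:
S = ⅕ (S = 1/5 = ⅕ ≈ 0.20000)
l(A) = 10*A
t(q, F) = (⅕ + q)/(6 + F) (t(q, F) = (q + ⅕)/(F + 6) = (⅕ + q)/(6 + F))
(t(-3, 6)*(-12) - 166)*l(-9) = (((⅕ - 3)/(6 + 6))*(-12) - 166)*(10*(-9)) = ((-14/5/12)*(-12) - 166)*(-90) = (((1/12)*(-14/5))*(-12) - 166)*(-90) = (-7/30*(-12) - 166)*(-90) = (14/5 - 166)*(-90) = -816/5*(-90) = 14688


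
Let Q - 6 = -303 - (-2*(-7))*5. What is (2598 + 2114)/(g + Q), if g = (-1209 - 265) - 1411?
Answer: -1178/813 ≈ -1.4490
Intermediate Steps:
Q = -367 (Q = 6 + (-303 - (-2*(-7))*5) = 6 + (-303 - 14*5) = 6 + (-303 - 1*70) = 6 + (-303 - 70) = 6 - 373 = -367)
g = -2885 (g = -1474 - 1411 = -2885)
(2598 + 2114)/(g + Q) = (2598 + 2114)/(-2885 - 367) = 4712/(-3252) = 4712*(-1/3252) = -1178/813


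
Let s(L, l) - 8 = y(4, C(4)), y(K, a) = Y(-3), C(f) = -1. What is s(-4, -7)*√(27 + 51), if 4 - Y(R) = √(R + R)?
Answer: √78*(12 - I*√6) ≈ 105.98 - 21.633*I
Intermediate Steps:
Y(R) = 4 - √2*√R (Y(R) = 4 - √(R + R) = 4 - √(2*R) = 4 - √2*√R)
y(K, a) = 4 - I*√6 (y(K, a) = 4 - √2*√(-3) = 4 - √2*I*√3 = 4 - I*√6)
s(L, l) = 12 - I*√6 (s(L, l) = 8 + (4 - I*√6) = 12 - I*√6)
s(-4, -7)*√(27 + 51) = (12 - I*√6)*√(27 + 51) = (12 - I*√6)*√78 = √78*(12 - I*√6)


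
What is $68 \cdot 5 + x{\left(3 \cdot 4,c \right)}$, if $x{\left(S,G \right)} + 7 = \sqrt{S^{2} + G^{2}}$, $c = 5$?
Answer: $346$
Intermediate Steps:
$x{\left(S,G \right)} = -7 + \sqrt{G^{2} + S^{2}}$ ($x{\left(S,G \right)} = -7 + \sqrt{S^{2} + G^{2}} = -7 + \sqrt{G^{2} + S^{2}}$)
$68 \cdot 5 + x{\left(3 \cdot 4,c \right)} = 68 \cdot 5 - \left(7 - \sqrt{5^{2} + \left(3 \cdot 4\right)^{2}}\right) = 340 - \left(7 - \sqrt{25 + 12^{2}}\right) = 340 - \left(7 - \sqrt{25 + 144}\right) = 340 - \left(7 - \sqrt{169}\right) = 340 + \left(-7 + 13\right) = 340 + 6 = 346$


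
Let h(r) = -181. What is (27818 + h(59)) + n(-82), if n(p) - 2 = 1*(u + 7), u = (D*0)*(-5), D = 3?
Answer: 27646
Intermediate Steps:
u = 0 (u = (3*0)*(-5) = 0*(-5) = 0)
n(p) = 9 (n(p) = 2 + 1*(0 + 7) = 2 + 1*7 = 2 + 7 = 9)
(27818 + h(59)) + n(-82) = (27818 - 181) + 9 = 27637 + 9 = 27646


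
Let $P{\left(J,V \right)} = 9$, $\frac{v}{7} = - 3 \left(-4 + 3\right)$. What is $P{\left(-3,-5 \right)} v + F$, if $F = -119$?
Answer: $70$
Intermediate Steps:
$v = 21$ ($v = 7 \left(- 3 \left(-4 + 3\right)\right) = 7 \left(\left(-3\right) \left(-1\right)\right) = 7 \cdot 3 = 21$)
$P{\left(-3,-5 \right)} v + F = 9 \cdot 21 - 119 = 189 - 119 = 70$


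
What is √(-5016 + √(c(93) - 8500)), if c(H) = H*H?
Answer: √(-5016 + √149) ≈ 70.738*I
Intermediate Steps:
c(H) = H²
√(-5016 + √(c(93) - 8500)) = √(-5016 + √(93² - 8500)) = √(-5016 + √(8649 - 8500)) = √(-5016 + √149)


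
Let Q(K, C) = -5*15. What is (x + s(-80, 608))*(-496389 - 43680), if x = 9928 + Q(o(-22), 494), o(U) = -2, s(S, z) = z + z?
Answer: -5978023761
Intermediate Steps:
s(S, z) = 2*z
Q(K, C) = -75
x = 9853 (x = 9928 - 75 = 9853)
(x + s(-80, 608))*(-496389 - 43680) = (9853 + 2*608)*(-496389 - 43680) = (9853 + 1216)*(-540069) = 11069*(-540069) = -5978023761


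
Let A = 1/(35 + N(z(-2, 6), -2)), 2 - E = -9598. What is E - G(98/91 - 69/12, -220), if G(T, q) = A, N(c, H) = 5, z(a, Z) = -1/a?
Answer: 383999/40 ≈ 9600.0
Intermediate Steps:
E = 9600 (E = 2 - 1*(-9598) = 2 + 9598 = 9600)
A = 1/40 (A = 1/(35 + 5) = 1/40 ≈ 0.025000)
G(T, q) = 1/40
E - G(98/91 - 69/12, -220) = 9600 - 1*1/40 = 9600 - 1/40 = 383999/40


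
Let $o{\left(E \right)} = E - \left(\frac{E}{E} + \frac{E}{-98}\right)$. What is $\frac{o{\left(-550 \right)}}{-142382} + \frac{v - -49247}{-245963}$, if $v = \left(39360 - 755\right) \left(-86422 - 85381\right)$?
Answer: $\frac{23136215008980343}{858007244717} \approx 26965.0$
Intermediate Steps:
$o{\left(E \right)} = -1 + \frac{99 E}{98}$ ($o{\left(E \right)} = E - \left(1 + E \left(- \frac{1}{98}\right)\right) = E - \left(1 - \frac{E}{98}\right) = E + \left(-1 + \frac{E}{98}\right) = -1 + \frac{99 E}{98}$)
$v = -6632454815$ ($v = 38605 \left(-171803\right) = -6632454815$)
$\frac{o{\left(-550 \right)}}{-142382} + \frac{v - -49247}{-245963} = \frac{-1 + \frac{99}{98} \left(-550\right)}{-142382} + \frac{-6632454815 - -49247}{-245963} = \left(-1 - \frac{27225}{49}\right) \left(- \frac{1}{142382}\right) + \left(-6632454815 + 49247\right) \left(- \frac{1}{245963}\right) = \left(- \frac{27274}{49}\right) \left(- \frac{1}{142382}\right) - - \frac{6632405568}{245963} = \frac{13637}{3488359} + \frac{6632405568}{245963} = \frac{23136215008980343}{858007244717}$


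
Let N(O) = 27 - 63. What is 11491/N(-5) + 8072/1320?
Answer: -619897/1980 ≈ -313.08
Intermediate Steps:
N(O) = -36
11491/N(-5) + 8072/1320 = 11491/(-36) + 8072/1320 = 11491*(-1/36) + 8072*(1/1320) = -11491/36 + 1009/165 = -619897/1980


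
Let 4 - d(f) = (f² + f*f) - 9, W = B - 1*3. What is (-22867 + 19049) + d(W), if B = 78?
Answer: -15055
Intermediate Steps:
W = 75 (W = 78 - 1*3 = 78 - 3 = 75)
d(f) = 13 - 2*f² (d(f) = 4 - ((f² + f*f) - 9) = 4 - ((f² + f²) - 9) = 4 - (2*f² - 9) = 4 - (-9 + 2*f²) = 4 + (9 - 2*f²) = 13 - 2*f²)
(-22867 + 19049) + d(W) = (-22867 + 19049) + (13 - 2*75²) = -3818 + (13 - 2*5625) = -3818 + (13 - 11250) = -3818 - 11237 = -15055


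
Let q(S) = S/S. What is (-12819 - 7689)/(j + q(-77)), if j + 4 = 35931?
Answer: -1709/2994 ≈ -0.57081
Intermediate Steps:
q(S) = 1
j = 35927 (j = -4 + 35931 = 35927)
(-12819 - 7689)/(j + q(-77)) = (-12819 - 7689)/(35927 + 1) = -20508/35928 = -20508*1/35928 = -1709/2994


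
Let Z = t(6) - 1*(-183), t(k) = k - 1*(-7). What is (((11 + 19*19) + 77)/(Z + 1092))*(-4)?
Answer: -449/322 ≈ -1.3944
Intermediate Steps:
t(k) = 7 + k (t(k) = k + 7 = 7 + k)
Z = 196 (Z = (7 + 6) - 1*(-183) = 13 + 183 = 196)
(((11 + 19*19) + 77)/(Z + 1092))*(-4) = (((11 + 19*19) + 77)/(196 + 1092))*(-4) = (((11 + 361) + 77)/1288)*(-4) = ((372 + 77)*(1/1288))*(-4) = (449*(1/1288))*(-4) = (449/1288)*(-4) = -449/322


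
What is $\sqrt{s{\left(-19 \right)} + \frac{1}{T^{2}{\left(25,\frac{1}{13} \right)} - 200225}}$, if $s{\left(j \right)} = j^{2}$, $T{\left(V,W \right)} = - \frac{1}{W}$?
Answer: $\frac{\sqrt{3612021833010}}{100028} \approx 19.0$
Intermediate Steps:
$\sqrt{s{\left(-19 \right)} + \frac{1}{T^{2}{\left(25,\frac{1}{13} \right)} - 200225}} = \sqrt{\left(-19\right)^{2} + \frac{1}{\left(- \frac{1}{\frac{1}{13}}\right)^{2} - 200225}} = \sqrt{361 + \frac{1}{\left(- \frac{1}{\frac{1}{13}}\right)^{2} - 200225}} = \sqrt{361 + \frac{1}{\left(\left(-1\right) 13\right)^{2} - 200225}} = \sqrt{361 + \frac{1}{\left(-13\right)^{2} - 200225}} = \sqrt{361 + \frac{1}{169 - 200225}} = \sqrt{361 + \frac{1}{-200056}} = \sqrt{361 - \frac{1}{200056}} = \sqrt{\frac{72220215}{200056}} = \frac{\sqrt{3612021833010}}{100028}$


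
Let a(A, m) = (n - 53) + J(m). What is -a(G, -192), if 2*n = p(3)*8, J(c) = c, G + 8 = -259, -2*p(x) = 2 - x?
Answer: 243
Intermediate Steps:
p(x) = -1 + x/2 (p(x) = -(2 - x)/2 = -1 + x/2)
G = -267 (G = -8 - 259 = -267)
n = 2 (n = ((-1 + (½)*3)*8)/2 = ((-1 + 3/2)*8)/2 = ((½)*8)/2 = (½)*4 = 2)
a(A, m) = -51 + m (a(A, m) = (2 - 53) + m = -51 + m)
-a(G, -192) = -(-51 - 192) = -1*(-243) = 243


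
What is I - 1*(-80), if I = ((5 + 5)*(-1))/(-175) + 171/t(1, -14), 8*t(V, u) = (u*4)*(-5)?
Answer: 2973/35 ≈ 84.943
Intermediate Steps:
t(V, u) = -5*u/2 (t(V, u) = ((u*4)*(-5))/8 = ((4*u)*(-5))/8 = (-20*u)/8 = -5*u/2)
I = 173/35 (I = ((5 + 5)*(-1))/(-175) + 171/((-5/2*(-14))) = (10*(-1))*(-1/175) + 171/35 = -10*(-1/175) + 171*(1/35) = 2/35 + 171/35 = 173/35 ≈ 4.9429)
I - 1*(-80) = 173/35 - 1*(-80) = 173/35 + 80 = 2973/35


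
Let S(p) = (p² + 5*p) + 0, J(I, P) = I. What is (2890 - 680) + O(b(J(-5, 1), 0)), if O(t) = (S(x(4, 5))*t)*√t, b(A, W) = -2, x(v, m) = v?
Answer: 2210 - 72*I*√2 ≈ 2210.0 - 101.82*I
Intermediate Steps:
S(p) = p² + 5*p
O(t) = 36*t^(3/2) (O(t) = ((4*(5 + 4))*t)*√t = ((4*9)*t)*√t = (36*t)*√t = 36*t^(3/2))
(2890 - 680) + O(b(J(-5, 1), 0)) = (2890 - 680) + 36*(-2)^(3/2) = 2210 + 36*(-2*I*√2) = 2210 - 72*I*√2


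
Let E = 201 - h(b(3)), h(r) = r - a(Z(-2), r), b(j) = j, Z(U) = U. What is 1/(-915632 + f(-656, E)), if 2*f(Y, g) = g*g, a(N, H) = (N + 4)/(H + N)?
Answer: -1/895632 ≈ -1.1165e-6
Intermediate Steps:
a(N, H) = (4 + N)/(H + N)
h(r) = r - 2/(-2 + r) (h(r) = r - (4 - 2)/(r - 2) = r - 2/(-2 + r))
E = 200 (E = 201 - (-2 + 3*(-2 + 3))/(-2 + 3) = 201 - (-2 + 3*1)/1 = 201 - (-2 + 3) = 201 - 1 = 200)
f(Y, g) = g**2/2 (f(Y, g) = (g*g)/2 = g**2/2)
1/(-915632 + f(-656, E)) = 1/(-915632 + (1/2)*200**2) = 1/(-915632 + (1/2)*40000) = 1/(-915632 + 20000) = 1/(-895632) = -1/895632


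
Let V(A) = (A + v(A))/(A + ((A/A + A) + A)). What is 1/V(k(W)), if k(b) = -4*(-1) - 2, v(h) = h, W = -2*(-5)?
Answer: 7/4 ≈ 1.7500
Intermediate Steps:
W = 10
k(b) = 2 (k(b) = 4 - 2 = 2)
V(A) = 2*A/(1 + 3*A) (V(A) = (A + A)/(A + ((A/A + A) + A)) = (2*A)/(A + ((1 + A) + A)) = (2*A)/(A + (1 + 2*A)) = (2*A)/(1 + 3*A) = 2*A/(1 + 3*A))
1/V(k(W)) = 1/(2*2/(1 + 3*2)) = 1/(2*2/(1 + 6)) = 1/(2*2/7) = 1/(2*2*(⅐)) = 1/(4/7) = 7/4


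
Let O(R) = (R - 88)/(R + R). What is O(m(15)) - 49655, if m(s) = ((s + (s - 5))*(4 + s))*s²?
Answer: -10613649463/213750 ≈ -49655.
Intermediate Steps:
m(s) = s²*(-5 + 2*s)*(4 + s) (m(s) = ((s + (-5 + s))*(4 + s))*s² = ((-5 + 2*s)*(4 + s))*s² = s²*(-5 + 2*s)*(4 + s))
O(R) = (-88 + R)/(2*R) (O(R) = (-88 + R)/((2*R)) = (-88 + R)*(1/(2*R)) = (-88 + R)/(2*R))
O(m(15)) - 49655 = (-88 + 15²*(-20 + 2*15² + 3*15))/(2*((15²*(-20 + 2*15² + 3*15)))) - 49655 = (-88 + 225*(-20 + 2*225 + 45))/(2*((225*(-20 + 2*225 + 45)))) - 49655 = (-88 + 225*(-20 + 450 + 45))/(2*((225*(-20 + 450 + 45)))) - 49655 = (-88 + 225*475)/(2*((225*475))) - 49655 = (½)*(-88 + 106875)/106875 - 49655 = (½)*(1/106875)*106787 - 49655 = 106787/213750 - 49655 = -10613649463/213750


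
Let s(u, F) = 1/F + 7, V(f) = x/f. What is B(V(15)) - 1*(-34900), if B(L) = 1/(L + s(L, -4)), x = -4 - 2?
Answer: 4432320/127 ≈ 34900.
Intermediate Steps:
x = -6
V(f) = -6/f
s(u, F) = 7 + 1/F
B(L) = 1/(27/4 + L) (B(L) = 1/(L + (7 + 1/(-4))) = 1/(L + (7 - 1/4)) = 1/(L + 27/4) = 1/(27/4 + L))
B(V(15)) - 1*(-34900) = 4/(27 + 4*(-6/15)) - 1*(-34900) = 4/(27 + 4*(-6*1/15)) + 34900 = 4/(27 + 4*(-2/5)) + 34900 = 4/(27 - 8/5) + 34900 = 4/(127/5) + 34900 = 4*(5/127) + 34900 = 20/127 + 34900 = 4432320/127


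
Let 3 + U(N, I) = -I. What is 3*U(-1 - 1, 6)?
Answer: -27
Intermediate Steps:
U(N, I) = -3 - I
3*U(-1 - 1, 6) = 3*(-3 - 1*6) = 3*(-3 - 6) = 3*(-9) = -27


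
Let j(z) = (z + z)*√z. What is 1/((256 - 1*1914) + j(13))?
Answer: -829/1370088 - 13*√13/1370088 ≈ -0.00063928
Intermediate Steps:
j(z) = 2*z^(3/2) (j(z) = (2*z)*√z = 2*z^(3/2))
1/((256 - 1*1914) + j(13)) = 1/((256 - 1*1914) + 2*13^(3/2)) = 1/((256 - 1914) + 2*(13*√13)) = 1/(-1658 + 26*√13)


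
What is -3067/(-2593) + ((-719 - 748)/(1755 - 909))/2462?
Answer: 709367017/600092804 ≈ 1.1821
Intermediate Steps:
-3067/(-2593) + ((-719 - 748)/(1755 - 909))/2462 = -3067*(-1/2593) - 1467/846*(1/2462) = 3067/2593 - 1467*1/846*(1/2462) = 3067/2593 - 163/94*1/2462 = 3067/2593 - 163/231428 = 709367017/600092804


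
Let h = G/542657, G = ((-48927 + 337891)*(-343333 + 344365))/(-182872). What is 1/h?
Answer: -12404596363/37276356 ≈ -332.77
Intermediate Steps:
G = -37276356/22859 (G = (288964*1032)*(-1/182872) = 298210848*(-1/182872) = -37276356/22859 ≈ -1630.7)
h = -37276356/12404596363 (h = -37276356/22859/542657 = -37276356/22859*1/542657 = -37276356/12404596363 ≈ -0.0030050)
1/h = 1/(-37276356/12404596363) = -12404596363/37276356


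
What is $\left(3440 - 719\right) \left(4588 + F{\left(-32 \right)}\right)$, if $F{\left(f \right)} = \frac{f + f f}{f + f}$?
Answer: $\frac{24883545}{2} \approx 1.2442 \cdot 10^{7}$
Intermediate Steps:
$F{\left(f \right)} = \frac{f + f^{2}}{2 f}$
$\left(3440 - 719\right) \left(4588 + F{\left(-32 \right)}\right) = \left(3440 - 719\right) \left(4588 + \left(\frac{1}{2} + \frac{1}{2} \left(-32\right)\right)\right) = 2721 \left(4588 + \left(\frac{1}{2} - 16\right)\right) = 2721 \left(4588 - \frac{31}{2}\right) = 2721 \cdot \frac{9145}{2} = \frac{24883545}{2}$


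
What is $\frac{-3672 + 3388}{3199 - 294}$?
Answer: $- \frac{284}{2905} \approx -0.097762$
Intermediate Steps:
$\frac{-3672 + 3388}{3199 - 294} = - \frac{284}{2905}$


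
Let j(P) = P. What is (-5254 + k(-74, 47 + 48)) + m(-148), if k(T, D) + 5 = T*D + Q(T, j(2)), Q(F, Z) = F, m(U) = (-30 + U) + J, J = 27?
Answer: -12514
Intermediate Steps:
m(U) = -3 + U (m(U) = (-30 + U) + 27 = -3 + U)
k(T, D) = -5 + T + D*T (k(T, D) = -5 + (T*D + T) = -5 + (D*T + T) = -5 + (T + D*T) = -5 + T + D*T)
(-5254 + k(-74, 47 + 48)) + m(-148) = (-5254 + (-5 - 74 + (47 + 48)*(-74))) + (-3 - 148) = (-5254 + (-5 - 74 + 95*(-74))) - 151 = (-5254 + (-5 - 74 - 7030)) - 151 = (-5254 - 7109) - 151 = -12363 - 151 = -12514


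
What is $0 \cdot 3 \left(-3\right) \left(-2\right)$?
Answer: $0$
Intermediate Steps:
$0 \cdot 3 \left(-3\right) \left(-2\right) = 0 \left(\left(-9\right) \left(-2\right)\right) = 0 \cdot 18 = 0$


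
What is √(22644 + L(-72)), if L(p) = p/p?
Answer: √22645 ≈ 150.48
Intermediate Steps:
L(p) = 1
√(22644 + L(-72)) = √(22644 + 1) = √22645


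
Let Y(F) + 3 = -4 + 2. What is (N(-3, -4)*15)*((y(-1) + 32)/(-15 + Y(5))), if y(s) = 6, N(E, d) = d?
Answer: 114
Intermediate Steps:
Y(F) = -5 (Y(F) = -3 + (-4 + 2) = -3 - 2 = -5)
(N(-3, -4)*15)*((y(-1) + 32)/(-15 + Y(5))) = (-4*15)*((6 + 32)/(-15 - 5)) = -2280/(-20) = -2280*(-1)/20 = -60*(-19/10) = 114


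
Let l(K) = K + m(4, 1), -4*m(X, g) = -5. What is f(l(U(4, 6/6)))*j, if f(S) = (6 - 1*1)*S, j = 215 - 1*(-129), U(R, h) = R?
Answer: 9030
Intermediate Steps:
m(X, g) = 5/4 (m(X, g) = -1/4*(-5) = 5/4)
l(K) = 5/4 + K (l(K) = K + 5/4 = 5/4 + K)
j = 344 (j = 215 + 129 = 344)
f(S) = 5*S (f(S) = (6 - 1)*S = 5*S)
f(l(U(4, 6/6)))*j = (5*(5/4 + 4))*344 = (5*(21/4))*344 = (105/4)*344 = 9030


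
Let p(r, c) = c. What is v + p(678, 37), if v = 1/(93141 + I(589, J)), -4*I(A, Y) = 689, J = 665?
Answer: 13759379/371875 ≈ 37.000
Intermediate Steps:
I(A, Y) = -689/4 (I(A, Y) = -1/4*689 = -689/4)
v = 4/371875 (v = 1/(93141 - 689/4) = 1/(371875/4) = 4/371875 ≈ 1.0756e-5)
v + p(678, 37) = 4/371875 + 37 = 13759379/371875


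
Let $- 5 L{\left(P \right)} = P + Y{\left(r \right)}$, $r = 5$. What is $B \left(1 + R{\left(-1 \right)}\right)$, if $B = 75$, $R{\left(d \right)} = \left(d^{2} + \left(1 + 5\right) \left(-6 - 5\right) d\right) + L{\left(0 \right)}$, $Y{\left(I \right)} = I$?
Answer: $5025$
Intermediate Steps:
$L{\left(P \right)} = -1 - \frac{P}{5}$ ($L{\left(P \right)} = - \frac{P + 5}{5} = - \frac{5 + P}{5} = -1 - \frac{P}{5}$)
$R{\left(d \right)} = -1 + d^{2} - 66 d$ ($R{\left(d \right)} = \left(d^{2} + \left(1 + 5\right) \left(-6 - 5\right) d\right) - 1 = \left(d^{2} + 6 \left(-11\right) d\right) + \left(-1 + 0\right) = \left(d^{2} - 66 d\right) - 1 = -1 + d^{2} - 66 d$)
$B \left(1 + R{\left(-1 \right)}\right) = 75 \left(1 - \left(-65 - 1\right)\right) = 75 \left(1 + \left(-1 + 1 + 66\right)\right) = 75 \left(1 + 66\right) = 75 \cdot 67 = 5025$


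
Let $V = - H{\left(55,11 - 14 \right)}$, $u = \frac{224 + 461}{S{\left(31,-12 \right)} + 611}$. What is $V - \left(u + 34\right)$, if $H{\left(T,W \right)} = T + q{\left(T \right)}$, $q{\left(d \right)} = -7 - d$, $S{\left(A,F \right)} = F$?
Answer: $- \frac{16858}{599} \approx -28.144$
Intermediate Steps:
$H{\left(T,W \right)} = -7$ ($H{\left(T,W \right)} = T - \left(7 + T\right) = -7$)
$u = \frac{685}{599}$ ($u = \frac{224 + 461}{-12 + 611} = \frac{685}{599} \approx 1.1436$)
$V = 7$ ($V = \left(-1\right) \left(-7\right) = 7$)
$V - \left(u + 34\right) = 7 - \left(\frac{685}{599} + 34\right) = 7 - \frac{21051}{599} = - \frac{16858}{599}$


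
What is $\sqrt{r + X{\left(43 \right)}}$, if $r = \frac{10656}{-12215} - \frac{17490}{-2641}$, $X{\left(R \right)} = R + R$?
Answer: $\frac{2 \sqrt{23870988385670090}}{32259815} \approx 9.5786$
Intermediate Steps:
$X{\left(R \right)} = 2 R$
$r = \frac{185497854}{32259815}$ ($r = 10656 \left(- \frac{1}{12215}\right) - - \frac{17490}{2641} = - \frac{10656}{12215} + \frac{17490}{2641} = \frac{185497854}{32259815} \approx 5.7501$)
$\sqrt{r + X{\left(43 \right)}} = \sqrt{\frac{185497854}{32259815} + 2 \cdot 43} = \sqrt{\frac{185497854}{32259815} + 86} = \sqrt{\frac{2959841944}{32259815}} = \frac{2 \sqrt{23870988385670090}}{32259815}$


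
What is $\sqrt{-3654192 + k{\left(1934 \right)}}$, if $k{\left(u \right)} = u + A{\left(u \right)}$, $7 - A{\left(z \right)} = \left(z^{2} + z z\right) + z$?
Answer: $i \sqrt{11134897} \approx 3336.9 i$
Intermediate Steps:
$A{\left(z \right)} = 7 - z - 2 z^{2}$ ($A{\left(z \right)} = 7 - \left(\left(z^{2} + z z\right) + z\right) = 7 - \left(\left(z^{2} + z^{2}\right) + z\right) = 7 - \left(2 z^{2} + z\right) = 7 - \left(z + 2 z^{2}\right) = 7 - z - 2 z^{2}$)
$k{\left(u \right)} = 7 - 2 u^{2}$ ($k{\left(u \right)} = u - \left(-7 + u + 2 u^{2}\right) = 7 - 2 u^{2}$)
$\sqrt{-3654192 + k{\left(1934 \right)}} = \sqrt{-3654192 + \left(7 - 2 \cdot 1934^{2}\right)} = \sqrt{-3654192 + \left(7 - 7480712\right)} = \sqrt{-3654192 - 7480705} = \sqrt{-11134897} = i \sqrt{11134897}$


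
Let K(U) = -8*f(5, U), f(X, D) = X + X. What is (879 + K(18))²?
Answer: 638401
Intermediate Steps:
f(X, D) = 2*X
K(U) = -80 (K(U) = -16*5 = -8*10 = -80)
(879 + K(18))² = (879 - 80)² = 799² = 638401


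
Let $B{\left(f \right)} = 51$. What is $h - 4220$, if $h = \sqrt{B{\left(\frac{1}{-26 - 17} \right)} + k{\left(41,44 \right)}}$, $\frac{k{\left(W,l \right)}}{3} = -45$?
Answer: $-4220 + 2 i \sqrt{21} \approx -4220.0 + 9.1651 i$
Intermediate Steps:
$k{\left(W,l \right)} = -135$ ($k{\left(W,l \right)} = 3 \left(-45\right) = -135$)
$h = 2 i \sqrt{21}$ ($h = \sqrt{51 - 135} = \sqrt{-84} = 2 i \sqrt{21} \approx 9.1651 i$)
$h - 4220 = 2 i \sqrt{21} - 4220 = -4220 + 2 i \sqrt{21}$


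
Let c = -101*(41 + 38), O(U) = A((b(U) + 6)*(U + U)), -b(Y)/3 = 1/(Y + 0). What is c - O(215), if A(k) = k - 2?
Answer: -10551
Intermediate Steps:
b(Y) = -3/Y (b(Y) = -3/(Y + 0) = -3/Y)
A(k) = -2 + k
O(U) = -2 + 2*U*(6 - 3/U) (O(U) = -2 + (-3/U + 6)*(U + U) = -2 + (6 - 3/U)*(2*U) = -2 + 2*U*(6 - 3/U))
c = -7979 (c = -101*79 = -7979)
c - O(215) = -7979 - (-8 + 12*215) = -7979 - (-8 + 2580) = -7979 - 1*2572 = -7979 - 2572 = -10551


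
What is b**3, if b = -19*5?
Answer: -857375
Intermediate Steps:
b = -95
b**3 = (-95)**3 = -857375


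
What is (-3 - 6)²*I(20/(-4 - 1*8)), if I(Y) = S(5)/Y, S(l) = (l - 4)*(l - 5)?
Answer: 0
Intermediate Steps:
S(l) = (-5 + l)*(-4 + l) (S(l) = (-4 + l)*(-5 + l) = (-5 + l)*(-4 + l))
I(Y) = 0 (I(Y) = (20 + 5² - 9*5)/Y = (20 + 25 - 45)/Y = 0/Y = 0)
(-3 - 6)²*I(20/(-4 - 1*8)) = (-3 - 6)²*0 = (-9)²*0 = 81*0 = 0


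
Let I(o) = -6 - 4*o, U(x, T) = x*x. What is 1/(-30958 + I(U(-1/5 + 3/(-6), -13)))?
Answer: -25/774149 ≈ -3.2293e-5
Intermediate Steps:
U(x, T) = x²
1/(-30958 + I(U(-1/5 + 3/(-6), -13))) = 1/(-30958 + (-6 - 4*(-1/5 + 3/(-6))²)) = 1/(-30958 + (-6 - 4*(-1*⅕ + 3*(-⅙))²)) = 1/(-30958 + (-6 - 4*(-⅕ - ½)²)) = 1/(-30958 + (-6 - 4*(-7/10)²)) = 1/(-30958 + (-6 - 4*49/100)) = 1/(-30958 + (-6 - 49/25)) = 1/(-30958 - 199/25) = 1/(-774149/25) = -25/774149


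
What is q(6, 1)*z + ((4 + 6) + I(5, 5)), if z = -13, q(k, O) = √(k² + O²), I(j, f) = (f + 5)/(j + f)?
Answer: 11 - 13*√37 ≈ -68.076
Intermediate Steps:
I(j, f) = (5 + f)/(f + j)
q(k, O) = √(O² + k²)
q(6, 1)*z + ((4 + 6) + I(5, 5)) = √(1² + 6²)*(-13) + ((4 + 6) + (5 + 5)/(5 + 5)) = √(1 + 36)*(-13) + (10 + 10/10) = √37*(-13) + (10 + (⅒)*10) = -13*√37 + (10 + 1) = -13*√37 + 11 = 11 - 13*√37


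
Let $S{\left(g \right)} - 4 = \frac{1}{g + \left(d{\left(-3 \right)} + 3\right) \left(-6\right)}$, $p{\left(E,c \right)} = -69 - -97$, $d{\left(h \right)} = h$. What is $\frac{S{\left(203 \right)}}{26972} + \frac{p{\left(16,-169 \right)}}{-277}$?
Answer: $- \frac{153083647}{1516662532} \approx -0.10093$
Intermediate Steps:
$p{\left(E,c \right)} = 28$ ($p{\left(E,c \right)} = -69 + 97 = 28$)
$S{\left(g \right)} = 4 + \frac{1}{g}$ ($S{\left(g \right)} = 4 + \frac{1}{g + \left(-3 + 3\right) \left(-6\right)} = 4 + \frac{1}{g + 0 \left(-6\right)} = 4 + \frac{1}{g + 0} = 4 + \frac{1}{g}$)
$\frac{S{\left(203 \right)}}{26972} + \frac{p{\left(16,-169 \right)}}{-277} = \frac{4 + \frac{1}{203}}{26972} + \frac{28}{-277} = \left(4 + \frac{1}{203}\right) \frac{1}{26972} + 28 \left(- \frac{1}{277}\right) = \frac{813}{203} \cdot \frac{1}{26972} - \frac{28}{277} = \frac{813}{5475316} - \frac{28}{277} = - \frac{153083647}{1516662532}$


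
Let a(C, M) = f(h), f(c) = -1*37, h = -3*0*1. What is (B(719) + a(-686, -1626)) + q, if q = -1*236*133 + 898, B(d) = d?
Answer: -29808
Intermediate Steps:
q = -30490 (q = -236*133 + 898 = -31388 + 898 = -30490)
h = 0 (h = 0*1 = 0)
f(c) = -37
a(C, M) = -37
(B(719) + a(-686, -1626)) + q = (719 - 37) - 30490 = 682 - 30490 = -29808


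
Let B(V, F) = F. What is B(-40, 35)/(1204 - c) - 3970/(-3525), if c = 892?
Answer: 30267/24440 ≈ 1.2384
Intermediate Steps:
B(-40, 35)/(1204 - c) - 3970/(-3525) = 35/(1204 - 1*892) - 3970/(-3525) = 35/(1204 - 892) - 3970*(-1/3525) = 35/312 + 794/705 = 30267/24440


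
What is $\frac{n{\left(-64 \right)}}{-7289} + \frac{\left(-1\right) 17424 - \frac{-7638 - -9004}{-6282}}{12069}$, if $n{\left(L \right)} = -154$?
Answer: $- \frac{393075183923}{276316725681} \approx -1.4226$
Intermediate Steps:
$\frac{n{\left(-64 \right)}}{-7289} + \frac{\left(-1\right) 17424 - \frac{-7638 - -9004}{-6282}}{12069} = - \frac{154}{-7289} + \frac{\left(-1\right) 17424 - \frac{-7638 - -9004}{-6282}}{12069} = \left(-154\right) \left(- \frac{1}{7289}\right) + \left(-17424 - \left(-7638 + 9004\right) \left(- \frac{1}{6282}\right)\right) \frac{1}{12069} = \frac{154}{7289} + \left(-17424 - 1366 \left(- \frac{1}{6282}\right)\right) \frac{1}{12069} = \frac{154}{7289} + \left(-17424 - - \frac{683}{3141}\right) \frac{1}{12069} = \frac{154}{7289} + \left(-17424 + \frac{683}{3141}\right) \frac{1}{12069} = \frac{154}{7289} - \frac{54728101}{37908729} = - \frac{393075183923}{276316725681}$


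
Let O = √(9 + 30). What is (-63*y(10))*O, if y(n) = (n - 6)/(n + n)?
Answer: -63*√39/5 ≈ -78.687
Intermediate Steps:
y(n) = (-6 + n)/(2*n) (y(n) = (-6 + n)/((2*n)) = (-6 + n)*(1/(2*n)) = (-6 + n)/(2*n))
O = √39 ≈ 6.2450
(-63*y(10))*O = (-63*(-6 + 10)/(2*10))*√39 = (-63*4/(2*10))*√39 = (-63*⅕)*√39 = -63*√39/5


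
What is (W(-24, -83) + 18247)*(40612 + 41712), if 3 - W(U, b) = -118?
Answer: 1512127232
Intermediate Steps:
W(U, b) = 121 (W(U, b) = 3 - 1*(-118) = 3 + 118 = 121)
(W(-24, -83) + 18247)*(40612 + 41712) = (121 + 18247)*(40612 + 41712) = 18368*82324 = 1512127232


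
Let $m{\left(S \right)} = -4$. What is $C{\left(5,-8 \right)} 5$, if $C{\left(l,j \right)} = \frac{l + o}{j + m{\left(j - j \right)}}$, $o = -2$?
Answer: $- \frac{5}{4} \approx -1.25$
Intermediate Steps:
$C{\left(l,j \right)} = \frac{-2 + l}{-4 + j}$ ($C{\left(l,j \right)} = \frac{l - 2}{j - 4} = \frac{-2 + l}{-4 + j}$)
$C{\left(5,-8 \right)} 5 = \frac{-2 + 5}{-4 - 8} \cdot 5 = \frac{1}{-12} \cdot 3 \cdot 5 = \left(- \frac{1}{12}\right) 3 \cdot 5 = \left(- \frac{1}{4}\right) 5 = - \frac{5}{4}$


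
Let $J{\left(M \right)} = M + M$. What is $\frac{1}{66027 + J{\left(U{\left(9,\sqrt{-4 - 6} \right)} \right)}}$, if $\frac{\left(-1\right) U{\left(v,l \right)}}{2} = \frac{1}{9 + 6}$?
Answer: $\frac{15}{990401} \approx 1.5145 \cdot 10^{-5}$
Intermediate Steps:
$U{\left(v,l \right)} = - \frac{2}{15}$ ($U{\left(v,l \right)} = - \frac{2}{9 + 6} = - \frac{2}{15}$)
$J{\left(M \right)} = 2 M$
$\frac{1}{66027 + J{\left(U{\left(9,\sqrt{-4 - 6} \right)} \right)}} = \frac{1}{66027 + 2 \left(- \frac{2}{15}\right)} = \frac{1}{66027 - \frac{4}{15}} = \frac{1}{\frac{990401}{15}} = \frac{15}{990401}$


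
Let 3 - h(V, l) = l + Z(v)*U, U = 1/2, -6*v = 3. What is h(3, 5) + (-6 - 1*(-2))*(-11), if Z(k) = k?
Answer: 169/4 ≈ 42.250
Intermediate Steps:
v = -½ (v = -⅙*3 = -½ ≈ -0.50000)
U = ½ ≈ 0.50000
h(V, l) = 13/4 - l (h(V, l) = 3 - (l - ½*½) = 3 - (l - ¼) = 3 - (-¼ + l) = 3 + (¼ - l) = 13/4 - l)
h(3, 5) + (-6 - 1*(-2))*(-11) = (13/4 - 1*5) + (-6 - 1*(-2))*(-11) = (13/4 - 5) + (-6 + 2)*(-11) = -7/4 - 4*(-11) = -7/4 + 44 = 169/4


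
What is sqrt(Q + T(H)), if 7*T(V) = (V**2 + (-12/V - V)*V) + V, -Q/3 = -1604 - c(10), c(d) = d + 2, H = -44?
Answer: 22*sqrt(10) ≈ 69.570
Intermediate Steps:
c(d) = 2 + d
Q = 4848 (Q = -3*(-1604 - (2 + 10)) = -3*(-1604 - 1*12) = -3*(-1604 - 12) = -3*(-1616) = 4848)
T(V) = V/7 + V**2/7 + V*(-V - 12/V)/7 (T(V) = ((V**2 + (-12/V - V)*V) + V)/7 = ((V**2 + (-V - 12/V)*V) + V)/7 = ((V**2 + V*(-V - 12/V)) + V)/7 = (V + V**2 + V*(-V - 12/V))/7 = V/7 + V**2/7 + V*(-V - 12/V)/7)
sqrt(Q + T(H)) = sqrt(4848 + (-12/7 + (1/7)*(-44))) = sqrt(4848 + (-12/7 - 44/7)) = sqrt(4848 - 8) = sqrt(4840) = 22*sqrt(10)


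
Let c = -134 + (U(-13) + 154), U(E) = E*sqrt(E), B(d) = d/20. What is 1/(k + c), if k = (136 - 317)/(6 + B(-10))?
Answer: -1562/286001 + 1573*I*sqrt(13)/286001 ≈ -0.0054615 + 0.01983*I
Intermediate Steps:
B(d) = d/20 (B(d) = d*(1/20) = d/20)
k = -362/11 (k = (136 - 317)/(6 + (1/20)*(-10)) = -181/(6 - 1/2) = -181/11/2 = -181*2/11 = -362/11 ≈ -32.909)
U(E) = E**(3/2)
c = 20 - 13*I*sqrt(13) (c = -134 + ((-13)**(3/2) + 154) = -134 + (-13*I*sqrt(13) + 154) = -134 + (154 - 13*I*sqrt(13)) = 20 - 13*I*sqrt(13) ≈ 20.0 - 46.872*I)
1/(k + c) = 1/(-362/11 + (20 - 13*I*sqrt(13))) = 1/(-142/11 - 13*I*sqrt(13))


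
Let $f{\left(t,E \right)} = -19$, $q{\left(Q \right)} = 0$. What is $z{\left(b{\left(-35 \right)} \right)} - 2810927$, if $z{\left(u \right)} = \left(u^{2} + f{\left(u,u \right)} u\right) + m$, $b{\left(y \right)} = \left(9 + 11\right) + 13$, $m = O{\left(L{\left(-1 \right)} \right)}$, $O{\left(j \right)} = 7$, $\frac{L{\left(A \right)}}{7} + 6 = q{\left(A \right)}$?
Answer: $-2810458$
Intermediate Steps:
$L{\left(A \right)} = -42$ ($L{\left(A \right)} = -42 + 7 \cdot 0 = -42 + 0 = -42$)
$m = 7$
$b{\left(y \right)} = 33$ ($b{\left(y \right)} = 20 + 13 = 33$)
$z{\left(u \right)} = 7 + u^{2} - 19 u$ ($z{\left(u \right)} = \left(u^{2} - 19 u\right) + 7 = 7 + u^{2} - 19 u$)
$z{\left(b{\left(-35 \right)} \right)} - 2810927 = \left(7 + 33^{2} - 627\right) - 2810927 = \left(7 + 1089 - 627\right) - 2810927 = 469 - 2810927 = -2810458$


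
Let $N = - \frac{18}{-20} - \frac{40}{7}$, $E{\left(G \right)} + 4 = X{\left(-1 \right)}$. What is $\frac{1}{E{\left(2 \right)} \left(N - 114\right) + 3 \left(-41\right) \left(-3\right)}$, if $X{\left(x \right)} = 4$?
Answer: $\frac{1}{369} \approx 0.00271$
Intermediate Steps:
$E{\left(G \right)} = 0$ ($E{\left(G \right)} = -4 + 4 = 0$)
$N = - \frac{337}{70}$ ($N = \left(-18\right) \left(- \frac{1}{20}\right) - \frac{40}{7} = \frac{9}{10} - \frac{40}{7} = - \frac{337}{70} \approx -4.8143$)
$\frac{1}{E{\left(2 \right)} \left(N - 114\right) + 3 \left(-41\right) \left(-3\right)} = \frac{1}{0 \left(- \frac{337}{70} - 114\right) + 3 \left(-41\right) \left(-3\right)} = \frac{1}{0 \left(- \frac{337}{70} - 114\right) - -369} = \frac{1}{0 \left(- \frac{337}{70} - 114\right) + 369} = \frac{1}{0 \left(- \frac{8317}{70}\right) + 369} = \frac{1}{0 + 369} = \frac{1}{369}$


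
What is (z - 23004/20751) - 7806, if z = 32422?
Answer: 170261204/6917 ≈ 24615.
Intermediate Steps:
(z - 23004/20751) - 7806 = (32422 - 23004/20751) - 7806 = (32422 - 23004*1/20751) - 7806 = (32422 - 7668/6917) - 7806 = 224255306/6917 - 7806 = 170261204/6917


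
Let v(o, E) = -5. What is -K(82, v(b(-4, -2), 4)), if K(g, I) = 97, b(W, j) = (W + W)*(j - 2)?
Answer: -97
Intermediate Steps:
b(W, j) = 2*W*(-2 + j) (b(W, j) = (2*W)*(-2 + j) = 2*W*(-2 + j))
-K(82, v(b(-4, -2), 4)) = -1*97 = -97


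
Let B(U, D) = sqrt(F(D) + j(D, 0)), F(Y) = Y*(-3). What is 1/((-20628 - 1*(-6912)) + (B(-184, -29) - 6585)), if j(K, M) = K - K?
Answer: -6767/137376838 - sqrt(87)/412130514 ≈ -4.9281e-5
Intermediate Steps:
j(K, M) = 0
F(Y) = -3*Y
B(U, D) = sqrt(3)*sqrt(-D) (B(U, D) = sqrt(-3*D + 0) = sqrt(-3*D) = sqrt(3)*sqrt(-D))
1/((-20628 - 1*(-6912)) + (B(-184, -29) - 6585)) = 1/((-20628 - 1*(-6912)) + (sqrt(3)*sqrt(-1*(-29)) - 6585)) = 1/((-20628 + 6912) + (sqrt(3)*sqrt(29) - 6585)) = 1/(-13716 + (sqrt(87) - 6585)) = 1/(-13716 + (-6585 + sqrt(87))) = 1/(-20301 + sqrt(87))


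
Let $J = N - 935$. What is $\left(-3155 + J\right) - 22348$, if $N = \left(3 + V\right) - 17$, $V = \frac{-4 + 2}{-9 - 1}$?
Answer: $- \frac{132259}{5} \approx -26452.0$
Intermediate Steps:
$V = \frac{1}{5}$ ($V = - \frac{2}{-10} = \left(-2\right) \left(- \frac{1}{10}\right) = \frac{1}{5} \approx 0.2$)
$N = - \frac{69}{5}$ ($N = \left(3 + \frac{1}{5}\right) - 17 = \frac{16}{5} - 17 = - \frac{69}{5} \approx -13.8$)
$J = - \frac{4744}{5}$ ($J = - \frac{69}{5} - 935 = - \frac{4744}{5} \approx -948.8$)
$\left(-3155 + J\right) - 22348 = \left(-3155 - \frac{4744}{5}\right) - 22348 = - \frac{20519}{5} - 22348 = - \frac{132259}{5}$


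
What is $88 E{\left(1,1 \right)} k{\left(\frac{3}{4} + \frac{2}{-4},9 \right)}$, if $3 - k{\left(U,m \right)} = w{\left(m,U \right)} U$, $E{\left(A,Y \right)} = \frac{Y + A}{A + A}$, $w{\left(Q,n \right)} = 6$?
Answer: $132$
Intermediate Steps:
$E{\left(A,Y \right)} = \frac{A + Y}{2 A}$
$k{\left(U,m \right)} = 3 - 6 U$
$88 E{\left(1,1 \right)} k{\left(\frac{3}{4} + \frac{2}{-4},9 \right)} = 88 \frac{1 + 1}{2 \cdot 1} \left(3 - 6 \left(\frac{3}{4} + \frac{2}{-4}\right)\right) = 88 \cdot \frac{1}{2} \cdot 1 \cdot 2 \left(3 - 6 \left(3 \cdot \frac{1}{4} + 2 \left(- \frac{1}{4}\right)\right)\right) = 88 \cdot 1 \left(3 - 6 \left(\frac{3}{4} - \frac{1}{2}\right)\right) = 88 \left(3 - \frac{3}{2}\right) = 88 \cdot \frac{3}{2} = 132$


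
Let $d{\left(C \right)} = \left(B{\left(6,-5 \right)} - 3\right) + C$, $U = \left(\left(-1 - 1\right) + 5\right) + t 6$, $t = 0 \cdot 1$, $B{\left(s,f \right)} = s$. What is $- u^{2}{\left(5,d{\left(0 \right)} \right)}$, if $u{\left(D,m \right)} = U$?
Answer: $-9$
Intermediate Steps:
$t = 0$
$U = 3$ ($U = \left(\left(-1 - 1\right) + 5\right) + 0 \cdot 6 = \left(-2 + 5\right) + 0 = 3 + 0 = 3$)
$d{\left(C \right)} = 3 + C$ ($d{\left(C \right)} = \left(6 - 3\right) + C = 3 + C$)
$u{\left(D,m \right)} = 3$
$- u^{2}{\left(5,d{\left(0 \right)} \right)} = - 3^{2} = \left(-1\right) 9 = -9$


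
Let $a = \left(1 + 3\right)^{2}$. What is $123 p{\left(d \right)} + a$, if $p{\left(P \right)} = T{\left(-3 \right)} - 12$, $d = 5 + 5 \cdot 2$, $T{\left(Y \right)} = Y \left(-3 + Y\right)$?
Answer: $754$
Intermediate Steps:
$d = 15$ ($d = 5 + 10 = 15$)
$p{\left(P \right)} = 6$ ($p{\left(P \right)} = - 3 \left(-3 - 3\right) - 12 = \left(-3\right) \left(-6\right) - 12 = 18 - 12 = 6$)
$a = 16$ ($a = 4^{2} = 16$)
$123 p{\left(d \right)} + a = 123 \cdot 6 + 16 = 738 + 16 = 754$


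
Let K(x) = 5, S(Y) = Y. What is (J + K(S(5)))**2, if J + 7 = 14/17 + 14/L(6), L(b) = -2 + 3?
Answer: 47524/289 ≈ 164.44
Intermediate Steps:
L(b) = 1
J = 133/17 (J = -7 + (14/17 + 14/1) = -7 + (14*(1/17) + 14*1) = -7 + (14/17 + 14) = -7 + 252/17 = 133/17 ≈ 7.8235)
(J + K(S(5)))**2 = (133/17 + 5)**2 = (218/17)**2 = 47524/289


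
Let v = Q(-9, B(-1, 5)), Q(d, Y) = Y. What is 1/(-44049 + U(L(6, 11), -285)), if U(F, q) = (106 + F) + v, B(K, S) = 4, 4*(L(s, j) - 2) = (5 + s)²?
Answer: -4/175627 ≈ -2.2776e-5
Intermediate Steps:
L(s, j) = 2 + (5 + s)²/4
v = 4
U(F, q) = 110 + F (U(F, q) = (106 + F) + 4 = 110 + F)
1/(-44049 + U(L(6, 11), -285)) = 1/(-44049 + (110 + (2 + (5 + 6)²/4))) = 1/(-44049 + (110 + (2 + (¼)*11²))) = 1/(-44049 + (110 + (2 + (¼)*121))) = 1/(-44049 + (110 + (2 + 121/4))) = 1/(-44049 + (110 + 129/4)) = 1/(-44049 + 569/4) = 1/(-175627/4) = -4/175627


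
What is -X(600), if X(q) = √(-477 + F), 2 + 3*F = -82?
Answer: -I*√505 ≈ -22.472*I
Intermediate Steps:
F = -28 (F = -⅔ + (⅓)*(-82) = -⅔ - 82/3 = -28)
X(q) = I*√505 (X(q) = √(-477 - 28) = √(-505) = I*√505)
-X(600) = -I*√505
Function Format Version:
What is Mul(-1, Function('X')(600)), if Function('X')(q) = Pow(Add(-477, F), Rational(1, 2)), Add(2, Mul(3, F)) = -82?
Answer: Mul(-1, I, Pow(505, Rational(1, 2))) ≈ Mul(-22.472, I)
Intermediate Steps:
F = -28 (F = Add(Rational(-2, 3), Mul(Rational(1, 3), -82)) = Add(Rational(-2, 3), Rational(-82, 3)) = -28)
Function('X')(q) = Mul(I, Pow(505, Rational(1, 2))) (Function('X')(q) = Pow(Add(-477, -28), Rational(1, 2)) = Pow(-505, Rational(1, 2)) = Mul(I, Pow(505, Rational(1, 2))))
Mul(-1, Function('X')(600)) = Mul(-1, Mul(I, Pow(505, Rational(1, 2)))) = Mul(-1, I, Pow(505, Rational(1, 2)))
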